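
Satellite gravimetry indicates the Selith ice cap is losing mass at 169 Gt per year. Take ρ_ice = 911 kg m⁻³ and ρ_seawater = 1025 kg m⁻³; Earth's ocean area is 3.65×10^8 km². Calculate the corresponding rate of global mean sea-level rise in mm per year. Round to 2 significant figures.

≈ 0.45 mm/yr

ρ_w = 1025 kg m⁻³. Annual water volume added = 169 Gt / ρ_w = 1.690×10^14 kg / 1025 kg m⁻³ = 1.649×10^11 m³.
Δh per year = 1.649×10^11 / 3.65×10^14 = 4.52×10^-4 m = 0.45 mm.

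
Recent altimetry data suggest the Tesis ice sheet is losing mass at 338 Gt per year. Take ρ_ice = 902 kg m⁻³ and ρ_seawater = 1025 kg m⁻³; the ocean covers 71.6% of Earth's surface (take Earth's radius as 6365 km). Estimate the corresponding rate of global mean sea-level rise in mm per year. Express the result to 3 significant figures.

≈ 0.905 mm/yr

ρ_w = 1025 kg m⁻³. Annual water volume added = 338 Gt / ρ_w = 3.380×10^14 kg / 1025 kg m⁻³ = 3.298×10^11 m³.
Δh per year = 3.298×10^11 / 3.65×10^14 = 9.05×10^-4 m = 0.905 mm.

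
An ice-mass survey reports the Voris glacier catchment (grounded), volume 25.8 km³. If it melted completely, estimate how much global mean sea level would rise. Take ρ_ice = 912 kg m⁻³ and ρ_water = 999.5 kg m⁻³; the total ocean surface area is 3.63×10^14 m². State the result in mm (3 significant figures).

≈ 0.0649 mm

Voris: 25.8 km³ × (912/999.5) = 23.54 km³ of water.
Spread over 3.63×10^14 m² of ocean, Δh = 2.354×10^10 / 3.63×10^14 = 6.49×10^-5 m = 0.0649 mm.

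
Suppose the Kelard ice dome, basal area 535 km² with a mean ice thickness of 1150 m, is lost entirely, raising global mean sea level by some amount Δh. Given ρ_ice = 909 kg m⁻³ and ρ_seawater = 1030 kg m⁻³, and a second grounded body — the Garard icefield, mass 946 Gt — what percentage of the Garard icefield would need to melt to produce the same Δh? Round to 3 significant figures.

≈ 59.1 %

Equal sea-level rise means equal mass of meltwater, i.e. equal mass of ice lost.
Ice mass of Kelard: 5.593×10^14 kg; ice mass of Garard: 9.460×10^14 kg.
Fraction required = 5.593×10^14 / 9.460×10^14 = 0.591 → 59.1 %.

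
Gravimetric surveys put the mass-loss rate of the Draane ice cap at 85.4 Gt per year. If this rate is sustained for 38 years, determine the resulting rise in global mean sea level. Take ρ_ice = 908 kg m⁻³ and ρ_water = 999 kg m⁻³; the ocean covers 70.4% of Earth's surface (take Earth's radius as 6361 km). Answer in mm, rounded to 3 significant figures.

Total mass lost = 85.4 Gt/yr × 38 yr = 3245 Gt = 3.245×10^15 kg.
ρ_w = 999 kg m⁻³, so water volume = 3.245×10^15 / 999 = 3.248×10^12 m³.
Δh = 3.248×10^12 / 3.58×10^14 = 9.07×10^-3 m = 9.07 mm.

≈ 9.07 mm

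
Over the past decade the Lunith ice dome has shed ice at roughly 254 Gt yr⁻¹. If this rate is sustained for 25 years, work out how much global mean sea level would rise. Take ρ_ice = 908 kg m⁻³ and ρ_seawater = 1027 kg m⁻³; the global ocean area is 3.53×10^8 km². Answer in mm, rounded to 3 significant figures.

≈ 17.5 mm

Total mass lost = 254 Gt/yr × 25 yr = 6350 Gt = 6.350×10^15 kg.
ρ_w = 1027 kg m⁻³, so water volume = 6.350×10^15 / 1027 = 6.183×10^12 m³.
Δh = 6.183×10^12 / 3.53×10^14 = 0.0175 m = 17.5 mm.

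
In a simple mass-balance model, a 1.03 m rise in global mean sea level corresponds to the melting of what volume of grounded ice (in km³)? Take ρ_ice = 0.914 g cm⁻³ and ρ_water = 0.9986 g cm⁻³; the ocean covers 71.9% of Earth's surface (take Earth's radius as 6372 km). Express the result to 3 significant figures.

Required water volume = Δh × A = 1.03 m × 3.67×10^14 m² = 3.779×10^14 m³ = 3.779×10^5 km³.
Ice volume = water volume × ρ_w/ρ_ice = 3.779×10^5 × 998.6/914 = 4.13×10^5 km³.

≈ 4.13×10^5 km³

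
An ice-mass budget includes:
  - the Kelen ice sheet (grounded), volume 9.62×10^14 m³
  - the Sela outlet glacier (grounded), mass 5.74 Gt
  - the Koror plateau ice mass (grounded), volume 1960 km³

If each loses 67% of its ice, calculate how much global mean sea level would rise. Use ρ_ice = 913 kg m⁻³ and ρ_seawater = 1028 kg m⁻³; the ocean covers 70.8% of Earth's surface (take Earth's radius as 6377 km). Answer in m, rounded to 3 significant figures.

Kelen: 0.67 × 9.62×10^14 m³ × (913/1028) = 5.724×10^14 m³ of water.
Sela: 0.67 × 5.74 Gt = 3.846×10^12 kg; dividing by ρ_w = 1028 kg m⁻³ gives 3.741×10^9 m³ of water.
Koror: 0.67 × 1960 km³ × (913/1028) = 1166 km³ of water.
Total added water ≈ 5.736×10^14 m³ over 3.62×10^14 m² → Δh = 1.59 m.

≈ 1.59 m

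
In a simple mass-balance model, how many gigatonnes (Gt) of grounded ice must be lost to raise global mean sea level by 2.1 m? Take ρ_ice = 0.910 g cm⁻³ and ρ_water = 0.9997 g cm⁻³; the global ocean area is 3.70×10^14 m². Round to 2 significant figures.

Required water volume = Δh × A = 2.1 m × 3.70×10^14 m² = 7.770×10^14 m³.
ρ_w = 0.9997 g cm⁻³ = 999.7 kg m⁻³, so the mass of water = 7.770×10^14 m³ × 999.7 kg m⁻³ = 7.768×10^17 kg = 7.8×10^5 Gt (and the same mass of ice, by conservation).

≈ 7.8×10^5 Gt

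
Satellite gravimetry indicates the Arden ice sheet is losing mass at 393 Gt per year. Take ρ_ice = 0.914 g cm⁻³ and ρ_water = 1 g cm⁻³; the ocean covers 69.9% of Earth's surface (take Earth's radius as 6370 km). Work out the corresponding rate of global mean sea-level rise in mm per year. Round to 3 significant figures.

ρ_w = 1 g cm⁻³ = 1000 kg m⁻³. Annual water volume added = 393 Gt / ρ_w = 3.930×10^14 kg / 1000 kg m⁻³ = 3.930×10^11 m³.
Δh per year = 3.930×10^11 / 3.56×10^14 = 1.10×10^-3 m = 1.10 mm.

≈ 1.10 mm/yr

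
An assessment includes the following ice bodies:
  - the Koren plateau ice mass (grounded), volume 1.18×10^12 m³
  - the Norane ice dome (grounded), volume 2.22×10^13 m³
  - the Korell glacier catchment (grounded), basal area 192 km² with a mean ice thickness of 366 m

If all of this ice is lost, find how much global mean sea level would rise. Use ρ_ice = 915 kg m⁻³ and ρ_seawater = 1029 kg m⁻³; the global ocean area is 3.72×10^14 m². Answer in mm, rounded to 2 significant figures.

Koren: 1.18×10^12 m³ × (915/1029) = 1.049×10^12 m³ of water.
Norane: 2.22×10^13 m³ × (915/1029) = 1.974×10^13 m³ of water.
Korell: ice volume = 192 km² × 366 m = 70.27 km³; 70.27 × (915/1029) = 62.49 km³ of water.
Total added water ≈ 2.085×10^13 m³ over 3.72×10^14 m² → Δh = 0.0561 m = 56 mm.

≈ 56 mm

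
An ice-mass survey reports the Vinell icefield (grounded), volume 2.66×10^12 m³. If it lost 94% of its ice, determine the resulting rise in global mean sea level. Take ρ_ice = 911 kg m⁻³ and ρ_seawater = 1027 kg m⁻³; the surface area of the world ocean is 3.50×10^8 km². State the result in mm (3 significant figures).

Vinell: 0.94 × 2.66×10^12 m³ × (911/1027) = 2.218×10^12 m³ of water.
Spread over 3.50×10^14 m² of ocean, Δh = 2.218×10^12 / 3.50×10^14 = 6.34×10^-3 m = 6.34 mm.

≈ 6.34 mm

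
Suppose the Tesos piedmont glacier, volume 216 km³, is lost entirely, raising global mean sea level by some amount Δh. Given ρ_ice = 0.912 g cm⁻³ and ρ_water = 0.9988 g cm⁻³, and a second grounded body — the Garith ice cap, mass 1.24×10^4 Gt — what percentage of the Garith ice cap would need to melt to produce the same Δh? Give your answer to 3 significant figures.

≈ 1.59 %

Equal sea-level rise means equal mass of meltwater, i.e. equal mass of ice lost.
Ice mass of Tesos: 1.970×10^14 kg; ice mass of Garith: 1.240×10^16 kg.
Fraction required = 1.970×10^14 / 1.240×10^16 = 0.0159 → 1.59 %.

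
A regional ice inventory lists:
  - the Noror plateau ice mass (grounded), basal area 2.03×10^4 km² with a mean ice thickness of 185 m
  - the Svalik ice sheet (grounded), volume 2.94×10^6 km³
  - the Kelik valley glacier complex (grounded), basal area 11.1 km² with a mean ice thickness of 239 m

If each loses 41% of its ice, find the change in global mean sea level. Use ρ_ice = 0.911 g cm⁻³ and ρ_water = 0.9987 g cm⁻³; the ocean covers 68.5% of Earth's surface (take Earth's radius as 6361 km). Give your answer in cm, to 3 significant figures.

≈ 316 cm

Noror: ice volume = 2.03×10^4 km² × 185 m = 3755 km³; 0.41 × 3755 × (911/998.7) = 1405 km³ of water.
Svalik: 0.41 × 2.94×10^6 km³ × (911/998.7) = 1.100×10^6 km³ of water.
Kelik: ice volume = 11.1 km² × 239 m = 2.653 km³; 0.41 × 2.653 × (911/998.7) = 0.9922 km³ of water.
Total added water ≈ 1.101×10^15 m³ over 3.48×10^14 m² → Δh = 3.16 m = 316 cm.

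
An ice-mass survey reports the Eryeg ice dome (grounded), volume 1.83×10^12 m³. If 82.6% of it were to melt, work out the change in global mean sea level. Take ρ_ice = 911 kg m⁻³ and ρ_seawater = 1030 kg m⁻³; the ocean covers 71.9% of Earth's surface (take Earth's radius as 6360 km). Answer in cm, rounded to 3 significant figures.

≈ 0.366 cm

Eryeg: 0.826 × 1.83×10^12 m³ × (911/1030) = 1.337×10^12 m³ of water.
Spread over 3.65×10^14 m² of ocean, Δh = 1.337×10^12 / 3.65×10^14 = 3.66×10^-3 m = 0.366 cm.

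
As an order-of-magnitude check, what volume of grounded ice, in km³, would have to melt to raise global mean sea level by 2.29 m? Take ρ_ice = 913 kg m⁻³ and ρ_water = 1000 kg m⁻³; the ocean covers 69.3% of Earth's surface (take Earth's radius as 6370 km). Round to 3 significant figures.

≈ 8.86×10^5 km³

Required water volume = Δh × A = 2.29 m × 3.53×10^14 m² = 8.092×10^14 m³ = 8.092×10^5 km³.
Ice volume = water volume × ρ_w/ρ_ice = 8.092×10^5 × 1000/913 = 8.86×10^5 km³.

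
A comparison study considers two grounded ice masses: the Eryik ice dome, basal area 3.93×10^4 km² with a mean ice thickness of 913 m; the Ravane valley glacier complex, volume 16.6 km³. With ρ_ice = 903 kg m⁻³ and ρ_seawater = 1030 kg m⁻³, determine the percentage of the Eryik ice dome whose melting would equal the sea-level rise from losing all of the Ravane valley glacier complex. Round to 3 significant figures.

≈ 0.0463 %

Equal sea-level rise means equal mass of meltwater, i.e. equal mass of ice lost.
Ice mass of Ravane: 1.499×10^13 kg; ice mass of Eryik: 3.240×10^16 kg.
Fraction required = 1.499×10^13 / 3.240×10^16 = 4.63×10^-4 → 0.0463 %.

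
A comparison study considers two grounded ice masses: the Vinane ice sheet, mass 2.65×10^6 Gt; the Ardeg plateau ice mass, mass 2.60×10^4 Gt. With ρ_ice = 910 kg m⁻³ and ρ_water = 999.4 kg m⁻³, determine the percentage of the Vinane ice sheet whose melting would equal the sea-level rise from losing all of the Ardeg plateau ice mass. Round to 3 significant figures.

Equal sea-level rise means equal mass of meltwater, i.e. equal mass of ice lost.
Ice mass of Ardeg: 2.600×10^16 kg; ice mass of Vinane: 2.650×10^18 kg.
Fraction required = 2.600×10^16 / 2.650×10^18 = 9.81×10^-3 → 0.981 %.

≈ 0.981 %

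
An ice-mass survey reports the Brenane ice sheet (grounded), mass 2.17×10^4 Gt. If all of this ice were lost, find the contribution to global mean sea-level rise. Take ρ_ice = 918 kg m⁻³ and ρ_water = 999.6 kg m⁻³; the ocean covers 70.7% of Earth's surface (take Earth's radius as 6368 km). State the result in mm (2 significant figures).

Brenane: 2.17×10^4 Gt = 2.170×10^16 kg; dividing by ρ_w = 999.6 kg m⁻³ gives 2.171×10^13 m³ of water.
Spread over 3.60×10^14 m² of ocean, Δh = 2.171×10^13 / 3.60×10^14 = 0.0603 m = 60 mm.

≈ 60 mm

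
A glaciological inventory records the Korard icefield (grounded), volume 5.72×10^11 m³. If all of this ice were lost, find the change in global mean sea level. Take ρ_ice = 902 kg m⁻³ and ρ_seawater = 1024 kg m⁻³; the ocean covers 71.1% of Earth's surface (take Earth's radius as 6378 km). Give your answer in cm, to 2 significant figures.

Korard: 5.72×10^11 m³ × (902/1024) = 5.039×10^11 m³ of water.
Spread over 3.63×10^14 m² of ocean, Δh = 5.039×10^11 / 3.63×10^14 = 1.39×10^-3 m = 0.14 cm.

≈ 0.14 cm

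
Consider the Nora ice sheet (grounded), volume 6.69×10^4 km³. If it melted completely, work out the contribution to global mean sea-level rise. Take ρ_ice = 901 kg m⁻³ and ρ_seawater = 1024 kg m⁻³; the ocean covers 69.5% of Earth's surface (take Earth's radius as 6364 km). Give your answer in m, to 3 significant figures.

≈ 0.166 m

Nora: 6.69×10^4 km³ × (901/1024) = 5.886×10^4 km³ of water.
Spread over 3.54×10^14 m² of ocean, Δh = 5.886×10^13 / 3.54×10^14 = 0.166 m.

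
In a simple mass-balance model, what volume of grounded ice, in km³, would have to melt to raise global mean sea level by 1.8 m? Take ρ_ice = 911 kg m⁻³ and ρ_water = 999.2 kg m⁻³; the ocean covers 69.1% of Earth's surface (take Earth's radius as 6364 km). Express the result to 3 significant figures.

Required water volume = Δh × A = 1.8 m × 3.52×10^14 m² = 6.330×10^14 m³ = 6.330×10^5 km³.
Ice volume = water volume × ρ_w/ρ_ice = 6.330×10^5 × 999.2/911 = 6.94×10^5 km³.

≈ 6.94×10^5 km³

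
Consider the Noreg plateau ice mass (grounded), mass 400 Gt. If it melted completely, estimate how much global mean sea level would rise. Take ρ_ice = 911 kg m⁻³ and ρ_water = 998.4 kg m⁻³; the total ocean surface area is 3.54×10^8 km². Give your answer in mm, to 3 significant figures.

Noreg: 400 Gt = 4.000×10^14 kg; dividing by ρ_w = 998.4 kg m⁻³ gives 4.006×10^11 m³ of water.
Spread over 3.54×10^14 m² of ocean, Δh = 4.006×10^11 / 3.54×10^14 = 1.13×10^-3 m = 1.13 mm.

≈ 1.13 mm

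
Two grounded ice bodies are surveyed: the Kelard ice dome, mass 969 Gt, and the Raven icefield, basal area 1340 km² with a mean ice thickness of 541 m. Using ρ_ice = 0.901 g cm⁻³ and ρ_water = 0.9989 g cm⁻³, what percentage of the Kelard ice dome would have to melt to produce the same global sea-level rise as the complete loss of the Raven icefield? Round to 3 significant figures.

≈ 67.4 %

Equal sea-level rise means equal mass of meltwater, i.e. equal mass of ice lost.
Ice mass of Raven: 6.532×10^14 kg; ice mass of Kelard: 9.690×10^14 kg.
Fraction required = 6.532×10^14 / 9.690×10^14 = 0.674 → 67.4 %.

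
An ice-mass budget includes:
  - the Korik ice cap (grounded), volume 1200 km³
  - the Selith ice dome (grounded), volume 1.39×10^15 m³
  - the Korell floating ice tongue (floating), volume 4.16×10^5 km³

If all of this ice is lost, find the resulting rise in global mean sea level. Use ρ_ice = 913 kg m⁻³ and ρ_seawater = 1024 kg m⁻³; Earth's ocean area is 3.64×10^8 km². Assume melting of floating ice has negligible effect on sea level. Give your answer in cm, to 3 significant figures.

≈ 341 cm

Korik: 1200 km³ × (913/1024) = 1070 km³ of water.
Selith: 1.39×10^15 m³ × (913/1024) = 1.239×10^15 m³ of water.
The Korell floating ice tongue is floating and already displaces its own weight of water, so its melt adds essentially nothing to sea level.
Total added water ≈ 1.240×10^15 m³ over 3.64×10^14 m² → Δh = 3.41 m = 341 cm.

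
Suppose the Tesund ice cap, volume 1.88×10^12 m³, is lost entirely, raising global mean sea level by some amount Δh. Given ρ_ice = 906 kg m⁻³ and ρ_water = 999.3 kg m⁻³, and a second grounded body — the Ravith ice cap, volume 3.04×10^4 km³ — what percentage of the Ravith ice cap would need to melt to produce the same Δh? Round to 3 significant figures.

Equal sea-level rise means equal mass of meltwater, i.e. equal mass of ice lost.
Ice mass of Tesund: 1.703×10^15 kg; ice mass of Ravith: 2.754×10^16 kg.
Fraction required = 1.703×10^15 / 2.754×10^16 = 0.0618 → 6.18 %.

≈ 6.18 %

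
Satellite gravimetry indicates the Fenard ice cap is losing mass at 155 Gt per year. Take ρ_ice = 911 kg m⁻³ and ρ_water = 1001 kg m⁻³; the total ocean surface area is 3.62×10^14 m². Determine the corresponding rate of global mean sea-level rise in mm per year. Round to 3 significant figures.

≈ 0.428 mm/yr

ρ_w = 1001 kg m⁻³. Annual water volume added = 155 Gt / ρ_w = 1.550×10^14 kg / 1001 kg m⁻³ = 1.548×10^11 m³.
Δh per year = 1.548×10^11 / 3.62×10^14 = 4.28×10^-4 m = 0.428 mm.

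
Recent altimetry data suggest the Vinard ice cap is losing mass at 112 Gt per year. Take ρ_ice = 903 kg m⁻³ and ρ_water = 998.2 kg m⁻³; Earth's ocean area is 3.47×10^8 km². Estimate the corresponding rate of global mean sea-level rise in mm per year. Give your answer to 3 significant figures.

ρ_w = 998.2 kg m⁻³. Annual water volume added = 112 Gt / ρ_w = 1.120×10^14 kg / 998.2 kg m⁻³ = 1.122×10^11 m³.
Δh per year = 1.122×10^11 / 3.47×10^14 = 3.23×10^-4 m = 0.323 mm.

≈ 0.323 mm/yr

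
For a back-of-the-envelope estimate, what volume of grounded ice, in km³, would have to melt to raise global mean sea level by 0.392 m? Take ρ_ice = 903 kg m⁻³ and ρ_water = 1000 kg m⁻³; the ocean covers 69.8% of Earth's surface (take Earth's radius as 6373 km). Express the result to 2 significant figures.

≈ 1.5×10^5 km³

Required water volume = Δh × A = 0.392 m × 3.56×10^14 m² = 1.396×10^14 m³ = 1.396×10^5 km³.
Ice volume = water volume × ρ_w/ρ_ice = 1.396×10^5 × 1000/903 = 1.5×10^5 km³.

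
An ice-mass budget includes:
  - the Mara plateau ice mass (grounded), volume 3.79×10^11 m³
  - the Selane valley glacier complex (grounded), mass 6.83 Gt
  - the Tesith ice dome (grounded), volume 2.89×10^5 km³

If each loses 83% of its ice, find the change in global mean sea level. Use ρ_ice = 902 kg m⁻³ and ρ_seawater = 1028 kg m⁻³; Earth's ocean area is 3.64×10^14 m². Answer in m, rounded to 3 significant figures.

Mara: 0.83 × 3.79×10^11 m³ × (902/1028) = 2.760×10^11 m³ of water.
Selane: 0.83 × 6.83 Gt = 5.669×10^12 kg; dividing by ρ_w = 1028 kg m⁻³ gives 5.514×10^9 m³ of water.
Tesith: 0.83 × 2.89×10^5 km³ × (902/1028) = 2.105×10^5 km³ of water.
Total added water ≈ 2.108×10^14 m³ over 3.64×10^14 m² → Δh = 0.579 m.

≈ 0.579 m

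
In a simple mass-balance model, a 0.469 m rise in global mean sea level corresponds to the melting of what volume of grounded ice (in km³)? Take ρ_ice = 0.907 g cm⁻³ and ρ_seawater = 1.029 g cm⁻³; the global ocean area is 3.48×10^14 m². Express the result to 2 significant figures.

Required water volume = Δh × A = 0.469 m × 3.48×10^14 m² = 1.632×10^14 m³ = 1.632×10^5 km³.
Ice volume = water volume × ρ_w/ρ_ice = 1.632×10^5 × 1029/907 = 1.9×10^5 km³.

≈ 1.9×10^5 km³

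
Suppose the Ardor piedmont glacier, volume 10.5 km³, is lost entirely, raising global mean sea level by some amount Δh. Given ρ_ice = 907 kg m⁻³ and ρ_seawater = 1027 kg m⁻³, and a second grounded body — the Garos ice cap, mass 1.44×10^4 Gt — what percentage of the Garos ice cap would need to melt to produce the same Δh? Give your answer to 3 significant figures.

≈ 0.0661 %

Equal sea-level rise means equal mass of meltwater, i.e. equal mass of ice lost.
Ice mass of Ardor: 9.523×10^12 kg; ice mass of Garos: 1.440×10^16 kg.
Fraction required = 9.523×10^12 / 1.440×10^16 = 6.61×10^-4 → 0.0661 %.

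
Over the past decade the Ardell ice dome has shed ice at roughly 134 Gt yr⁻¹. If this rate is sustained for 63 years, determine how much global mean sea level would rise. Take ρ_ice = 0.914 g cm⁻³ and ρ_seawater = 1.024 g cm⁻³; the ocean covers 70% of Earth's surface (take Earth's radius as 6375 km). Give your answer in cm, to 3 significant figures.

≈ 2.31 cm

Total mass lost = 134 Gt/yr × 63 yr = 8442 Gt = 8.442×10^15 kg.
ρ_w = 1.024 g cm⁻³ = 1024 kg m⁻³, so water volume = 8.442×10^15 / 1024 = 8.244×10^12 m³.
Δh = 8.244×10^12 / 3.57×10^14 = 0.0231 m = 2.31 cm.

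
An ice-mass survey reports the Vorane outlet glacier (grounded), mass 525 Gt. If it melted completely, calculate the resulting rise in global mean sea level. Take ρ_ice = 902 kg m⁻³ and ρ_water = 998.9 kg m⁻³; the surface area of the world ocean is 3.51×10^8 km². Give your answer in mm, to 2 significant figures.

≈ 1.5 mm

Vorane: 525 Gt = 5.250×10^14 kg; dividing by ρ_w = 998.9 kg m⁻³ gives 5.256×10^11 m³ of water.
Spread over 3.51×10^14 m² of ocean, Δh = 5.256×10^11 / 3.51×10^14 = 1.50×10^-3 m = 1.5 mm.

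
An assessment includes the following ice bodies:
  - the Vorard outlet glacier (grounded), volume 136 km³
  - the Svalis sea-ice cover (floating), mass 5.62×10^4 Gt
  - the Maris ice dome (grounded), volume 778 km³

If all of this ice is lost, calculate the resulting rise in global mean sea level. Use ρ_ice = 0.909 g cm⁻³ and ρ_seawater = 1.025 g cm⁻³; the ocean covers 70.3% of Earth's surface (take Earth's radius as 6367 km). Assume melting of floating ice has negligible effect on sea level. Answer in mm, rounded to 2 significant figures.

≈ 2.3 mm

Vorard: 136 km³ × (909/1025) = 120.6 km³ of water.
The Svalis sea-ice cover is floating and already displaces its own weight of water, so its melt adds essentially nothing to sea level.
Maris: 778 km³ × (909/1025) = 690.0 km³ of water.
Total added water ≈ 8.106×10^11 m³ over 3.58×10^14 m² → Δh = 2.26×10^-3 m = 2.3 mm.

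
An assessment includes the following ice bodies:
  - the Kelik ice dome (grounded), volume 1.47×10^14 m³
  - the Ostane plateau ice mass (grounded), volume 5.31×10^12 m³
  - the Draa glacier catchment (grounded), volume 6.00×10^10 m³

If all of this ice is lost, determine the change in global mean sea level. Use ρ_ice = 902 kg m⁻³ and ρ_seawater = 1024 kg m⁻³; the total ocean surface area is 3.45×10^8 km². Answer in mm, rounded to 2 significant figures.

≈ 390 mm

Kelik: 1.47×10^14 m³ × (902/1024) = 1.295×10^14 m³ of water.
Ostane: 5.31×10^12 m³ × (902/1024) = 4.677×10^12 m³ of water.
Draa: 6.00×10^10 m³ × (902/1024) = 5.285×10^10 m³ of water.
Total added water ≈ 1.342×10^14 m³ over 3.45×10^14 m² → Δh = 0.389 m = 390 mm.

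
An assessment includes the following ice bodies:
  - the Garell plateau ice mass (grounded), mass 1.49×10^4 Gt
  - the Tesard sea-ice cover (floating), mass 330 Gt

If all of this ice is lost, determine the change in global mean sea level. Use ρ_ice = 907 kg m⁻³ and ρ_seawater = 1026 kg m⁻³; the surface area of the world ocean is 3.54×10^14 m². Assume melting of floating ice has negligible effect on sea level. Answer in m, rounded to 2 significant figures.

≈ 0.041 m

Garell: 1.49×10^4 Gt = 1.490×10^16 kg; dividing by ρ_w = 1026 kg m⁻³ gives 1.452×10^13 m³ of water.
The Tesard sea-ice cover is floating and already displaces its own weight of water, so its melt adds essentially nothing to sea level.
Total added water ≈ 1.452×10^13 m³ over 3.54×10^14 m² → Δh = 0.0410 m.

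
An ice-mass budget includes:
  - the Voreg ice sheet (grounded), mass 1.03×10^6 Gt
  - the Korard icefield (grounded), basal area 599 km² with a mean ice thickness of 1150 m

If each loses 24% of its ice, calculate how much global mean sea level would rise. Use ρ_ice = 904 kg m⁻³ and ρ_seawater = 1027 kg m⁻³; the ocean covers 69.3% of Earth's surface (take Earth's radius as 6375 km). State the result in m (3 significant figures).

≈ 0.681 m

Voreg: 0.24 × 1.03×10^6 Gt = 2.472×10^17 kg; dividing by ρ_w = 1027 kg m⁻³ gives 2.407×10^14 m³ of water.
Korard: ice volume = 599 km² × 1150 m = 688.9 km³; 0.24 × 688.9 × (904/1027) = 145.5 km³ of water.
Total added water ≈ 2.408×10^14 m³ over 3.54×10^14 m² → Δh = 0.681 m.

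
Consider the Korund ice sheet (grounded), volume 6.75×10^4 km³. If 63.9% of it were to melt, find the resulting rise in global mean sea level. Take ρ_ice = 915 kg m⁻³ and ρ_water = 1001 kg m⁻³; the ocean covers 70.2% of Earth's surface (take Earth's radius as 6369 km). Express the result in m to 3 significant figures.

≈ 0.110 m

Korund: 0.639 × 6.75×10^4 km³ × (915/1001) = 3.943×10^4 km³ of water.
Spread over 3.58×10^14 m² of ocean, Δh = 3.943×10^13 / 3.58×10^14 = 0.110 m.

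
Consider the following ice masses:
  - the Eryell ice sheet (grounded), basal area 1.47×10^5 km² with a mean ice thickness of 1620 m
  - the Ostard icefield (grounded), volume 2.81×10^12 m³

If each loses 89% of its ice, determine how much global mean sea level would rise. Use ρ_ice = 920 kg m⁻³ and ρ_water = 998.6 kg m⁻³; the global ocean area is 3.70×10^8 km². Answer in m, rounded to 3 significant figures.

≈ 0.534 m

Eryell: ice volume = 1.47×10^5 km² × 1620 m = 2.381×10^5 km³; 0.89 × 2.381×10^5 × (920/998.6) = 1.953×10^5 km³ of water.
Ostard: 0.89 × 2.81×10^12 m³ × (920/998.6) = 2.304×10^12 m³ of water.
Total added water ≈ 1.976×10^14 m³ over 3.70×10^14 m² → Δh = 0.534 m.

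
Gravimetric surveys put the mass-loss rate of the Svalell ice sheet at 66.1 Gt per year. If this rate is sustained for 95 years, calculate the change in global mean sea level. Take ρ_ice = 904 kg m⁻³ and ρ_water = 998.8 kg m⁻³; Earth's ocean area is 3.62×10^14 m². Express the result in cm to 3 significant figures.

≈ 1.74 cm

Total mass lost = 66.1 Gt/yr × 95 yr = 6279 Gt = 6.279×10^15 kg.
ρ_w = 998.8 kg m⁻³, so water volume = 6.279×10^15 / 998.8 = 6.287×10^12 m³.
Δh = 6.287×10^12 / 3.62×10^14 = 0.0174 m = 1.74 cm.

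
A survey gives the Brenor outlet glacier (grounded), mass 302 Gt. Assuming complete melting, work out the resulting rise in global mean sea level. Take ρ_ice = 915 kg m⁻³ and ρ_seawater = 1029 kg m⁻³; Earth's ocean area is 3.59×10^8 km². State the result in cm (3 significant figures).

Brenor: 302 Gt = 3.020×10^14 kg; dividing by ρ_w = 1029 kg m⁻³ gives 2.935×10^11 m³ of water.
Spread over 3.59×10^14 m² of ocean, Δh = 2.935×10^11 / 3.59×10^14 = 8.18×10^-4 m = 0.0818 cm.

≈ 0.0818 cm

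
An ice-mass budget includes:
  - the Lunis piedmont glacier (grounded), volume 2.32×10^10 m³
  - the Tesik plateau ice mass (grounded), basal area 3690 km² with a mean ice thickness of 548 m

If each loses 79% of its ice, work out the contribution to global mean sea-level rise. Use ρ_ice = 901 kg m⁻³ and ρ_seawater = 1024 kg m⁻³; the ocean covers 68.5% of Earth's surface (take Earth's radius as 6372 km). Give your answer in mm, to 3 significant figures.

≈ 4.07 mm

Lunis: 0.79 × 2.32×10^10 m³ × (901/1024) = 1.613×10^10 m³ of water.
Tesik: ice volume = 3690 km² × 548 m = 2022 km³; 0.79 × 2022 × (901/1024) = 1406 km³ of water.
Total added water ≈ 1.422×10^12 m³ over 3.50×10^14 m² → Δh = 4.07×10^-3 m = 4.07 mm.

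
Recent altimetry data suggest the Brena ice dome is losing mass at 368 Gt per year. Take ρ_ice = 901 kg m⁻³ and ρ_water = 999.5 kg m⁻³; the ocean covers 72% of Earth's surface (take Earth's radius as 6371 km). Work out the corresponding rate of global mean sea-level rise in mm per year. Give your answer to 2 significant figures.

ρ_w = 999.5 kg m⁻³. Annual water volume added = 368 Gt / ρ_w = 3.680×10^14 kg / 999.5 kg m⁻³ = 3.682×10^11 m³.
Δh per year = 3.682×10^11 / 3.67×10^14 = 1.00×10^-3 m = 1.0 mm.

≈ 1.0 mm/yr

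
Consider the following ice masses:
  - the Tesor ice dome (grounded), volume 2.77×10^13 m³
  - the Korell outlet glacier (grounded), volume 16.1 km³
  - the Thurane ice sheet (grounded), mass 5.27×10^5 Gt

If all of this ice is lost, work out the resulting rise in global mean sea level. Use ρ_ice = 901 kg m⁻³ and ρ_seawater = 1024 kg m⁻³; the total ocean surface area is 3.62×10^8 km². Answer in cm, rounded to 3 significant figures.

Tesor: 2.77×10^13 m³ × (901/1024) = 2.437×10^13 m³ of water.
Korell: 16.1 km³ × (901/1024) = 14.17 km³ of water.
Thurane: 5.27×10^5 Gt = 5.270×10^17 kg; dividing by ρ_w = 1024 kg m⁻³ gives 5.146×10^14 m³ of water.
Total added water ≈ 5.390×10^14 m³ over 3.62×10^14 m² → Δh = 1.49 m = 149 cm.

≈ 149 cm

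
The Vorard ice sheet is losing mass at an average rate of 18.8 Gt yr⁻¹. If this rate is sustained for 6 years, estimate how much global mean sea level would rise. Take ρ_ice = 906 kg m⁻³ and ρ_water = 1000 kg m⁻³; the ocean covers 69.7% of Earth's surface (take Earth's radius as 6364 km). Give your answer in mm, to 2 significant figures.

≈ 0.32 mm

Total mass lost = 18.8 Gt/yr × 6 yr = 112.8 Gt = 1.128×10^14 kg.
ρ_w = 1000 kg m⁻³, so water volume = 1.128×10^14 / 1000 = 1.128×10^11 m³.
Δh = 1.128×10^11 / 3.55×10^14 = 3.18×10^-4 m = 0.32 mm.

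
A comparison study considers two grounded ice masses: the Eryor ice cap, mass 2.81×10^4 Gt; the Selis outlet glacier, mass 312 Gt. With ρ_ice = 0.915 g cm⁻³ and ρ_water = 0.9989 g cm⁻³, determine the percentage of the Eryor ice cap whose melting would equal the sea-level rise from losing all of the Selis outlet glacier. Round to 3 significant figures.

≈ 1.11 %

Equal sea-level rise means equal mass of meltwater, i.e. equal mass of ice lost.
Ice mass of Selis: 3.120×10^14 kg; ice mass of Eryor: 2.810×10^16 kg.
Fraction required = 3.120×10^14 / 2.810×10^16 = 0.0111 → 1.11 %.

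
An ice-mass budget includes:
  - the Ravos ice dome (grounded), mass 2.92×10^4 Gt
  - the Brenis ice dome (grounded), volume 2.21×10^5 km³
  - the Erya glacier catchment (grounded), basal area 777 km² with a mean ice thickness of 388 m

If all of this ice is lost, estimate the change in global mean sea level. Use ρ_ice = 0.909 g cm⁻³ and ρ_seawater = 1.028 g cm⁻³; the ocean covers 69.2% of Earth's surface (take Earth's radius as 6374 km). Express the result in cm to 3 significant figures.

Ravos: 2.92×10^4 Gt = 2.920×10^16 kg; dividing by ρ_w = 1.028 g cm⁻³ = 1028 kg m⁻³ gives 2.840×10^13 m³ of water.
Brenis: 2.21×10^5 km³ × (909/1028) = 1.954×10^5 km³ of water.
Erya: ice volume = 777 km² × 388 m = 301.5 km³; 301.5 × (909/1028) = 266.6 km³ of water.
Total added water ≈ 2.241×10^14 m³ over 3.53×10^14 m² → Δh = 0.634 m = 63.4 cm.

≈ 63.4 cm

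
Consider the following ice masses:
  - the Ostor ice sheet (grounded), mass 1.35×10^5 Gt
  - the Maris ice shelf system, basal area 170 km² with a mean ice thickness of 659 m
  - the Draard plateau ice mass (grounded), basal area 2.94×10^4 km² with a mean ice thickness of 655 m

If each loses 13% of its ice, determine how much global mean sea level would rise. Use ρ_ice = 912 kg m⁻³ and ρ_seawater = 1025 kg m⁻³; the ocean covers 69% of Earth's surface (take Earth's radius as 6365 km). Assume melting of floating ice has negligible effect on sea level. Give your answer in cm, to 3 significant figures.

≈ 5.51 cm

Ostor: 0.13 × 1.35×10^5 Gt = 1.755×10^16 kg; dividing by ρ_w = 1025 kg m⁻³ gives 1.712×10^13 m³ of water.
The Maris ice shelf system is floating and already displaces its own weight of water, so its melt adds essentially nothing to sea level.
Draard: ice volume = 2.94×10^4 km² × 655 m = 1.926×10^4 km³; 0.13 × 1.926×10^4 × (912/1025) = 2227 km³ of water.
Total added water ≈ 1.935×10^13 m³ over 3.51×10^14 m² → Δh = 0.0551 m = 5.51 cm.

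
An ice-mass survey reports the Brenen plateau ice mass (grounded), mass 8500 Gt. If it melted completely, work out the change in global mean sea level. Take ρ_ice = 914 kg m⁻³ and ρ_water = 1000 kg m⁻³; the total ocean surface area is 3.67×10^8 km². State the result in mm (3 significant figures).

Brenen: 8500 Gt = 8.500×10^15 kg; dividing by ρ_w = 1000 kg m⁻³ gives 8.500×10^12 m³ of water.
Spread over 3.67×10^14 m² of ocean, Δh = 8.500×10^12 / 3.67×10^14 = 0.0232 m = 23.2 mm.

≈ 23.2 mm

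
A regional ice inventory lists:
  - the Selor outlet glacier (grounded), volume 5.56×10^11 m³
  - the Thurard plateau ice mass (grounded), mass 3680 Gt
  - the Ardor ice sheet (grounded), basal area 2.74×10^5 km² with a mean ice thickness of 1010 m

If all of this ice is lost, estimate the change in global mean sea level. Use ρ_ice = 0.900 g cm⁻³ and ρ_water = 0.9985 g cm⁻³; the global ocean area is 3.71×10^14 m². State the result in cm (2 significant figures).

≈ 68 cm

Selor: 5.56×10^11 m³ × (900/998.5) = 5.012×10^11 m³ of water.
Thurard: 3680 Gt = 3.680×10^15 kg; dividing by ρ_w = 0.9985 g cm⁻³ = 998.5 kg m⁻³ gives 3.686×10^12 m³ of water.
Ardor: ice volume = 2.74×10^5 km² × 1010 m = 2.767×10^5 km³; 2.767×10^5 × (900/998.5) = 2.494×10^5 km³ of water.
Total added water ≈ 2.536×10^14 m³ over 3.71×10^14 m² → Δh = 0.684 m = 68 cm.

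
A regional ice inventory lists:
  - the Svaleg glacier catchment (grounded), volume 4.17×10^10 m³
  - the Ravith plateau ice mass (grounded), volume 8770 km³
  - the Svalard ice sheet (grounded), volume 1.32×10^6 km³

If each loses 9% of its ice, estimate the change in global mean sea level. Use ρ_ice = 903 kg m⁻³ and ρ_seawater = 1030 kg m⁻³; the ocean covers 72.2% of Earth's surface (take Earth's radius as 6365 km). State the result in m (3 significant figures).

Svaleg: 0.09 × 4.17×10^10 m³ × (903/1030) = 3.290×10^9 m³ of water.
Ravith: 0.09 × 8770 km³ × (903/1030) = 692.0 km³ of water.
Svalard: 0.09 × 1.32×10^6 km³ × (903/1030) = 1.042×10^5 km³ of water.
Total added water ≈ 1.048×10^14 m³ over 3.68×10^14 m² → Δh = 0.285 m.

≈ 0.285 m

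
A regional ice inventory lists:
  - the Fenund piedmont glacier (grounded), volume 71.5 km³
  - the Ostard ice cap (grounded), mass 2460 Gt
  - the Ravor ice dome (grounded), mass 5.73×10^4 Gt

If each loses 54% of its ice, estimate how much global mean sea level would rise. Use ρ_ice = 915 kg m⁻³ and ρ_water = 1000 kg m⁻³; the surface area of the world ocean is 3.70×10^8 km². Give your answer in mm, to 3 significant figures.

Fenund: 0.54 × 71.5 km³ × (915/1000) = 35.33 km³ of water.
Ostard: 0.54 × 2460 Gt = 1.328×10^15 kg; dividing by ρ_w = 1000 kg m⁻³ gives 1.328×10^12 m³ of water.
Ravor: 0.54 × 5.73×10^4 Gt = 3.094×10^16 kg; dividing by ρ_w = 1000 kg m⁻³ gives 3.094×10^13 m³ of water.
Total added water ≈ 3.231×10^13 m³ over 3.70×10^14 m² → Δh = 0.0873 m = 87.3 mm.

≈ 87.3 mm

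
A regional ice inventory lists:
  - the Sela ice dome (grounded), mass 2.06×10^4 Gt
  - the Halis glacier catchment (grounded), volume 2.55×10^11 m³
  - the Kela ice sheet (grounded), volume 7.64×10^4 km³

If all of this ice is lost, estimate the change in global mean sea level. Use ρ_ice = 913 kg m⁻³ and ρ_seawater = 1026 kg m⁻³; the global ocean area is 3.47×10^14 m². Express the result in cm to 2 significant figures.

Sela: 2.06×10^4 Gt = 2.060×10^16 kg; dividing by ρ_w = 1026 kg m⁻³ gives 2.008×10^13 m³ of water.
Halis: 2.55×10^11 m³ × (913/1026) = 2.269×10^11 m³ of water.
Kela: 7.64×10^4 km³ × (913/1026) = 6.799×10^4 km³ of water.
Total added water ≈ 8.829×10^13 m³ over 3.47×10^14 m² → Δh = 0.254 m = 25 cm.

≈ 25 cm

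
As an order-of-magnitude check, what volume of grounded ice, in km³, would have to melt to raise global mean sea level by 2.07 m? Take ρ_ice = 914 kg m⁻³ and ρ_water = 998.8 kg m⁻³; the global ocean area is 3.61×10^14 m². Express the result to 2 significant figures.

Required water volume = Δh × A = 2.07 m × 3.61×10^14 m² = 7.473×10^14 m³ = 7.473×10^5 km³.
Ice volume = water volume × ρ_w/ρ_ice = 7.473×10^5 × 998.8/914 = 8.2×10^5 km³.

≈ 8.2×10^5 km³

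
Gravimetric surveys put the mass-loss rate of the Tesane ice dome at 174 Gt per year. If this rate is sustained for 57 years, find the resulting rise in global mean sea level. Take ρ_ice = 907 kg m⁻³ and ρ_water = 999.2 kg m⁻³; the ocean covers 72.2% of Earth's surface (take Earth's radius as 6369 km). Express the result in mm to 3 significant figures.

≈ 27.0 mm

Total mass lost = 174 Gt/yr × 57 yr = 9918 Gt = 9.918×10^15 kg.
ρ_w = 999.2 kg m⁻³, so water volume = 9.918×10^15 / 999.2 = 9.926×10^12 m³.
Δh = 9.926×10^12 / 3.68×10^14 = 0.0270 m = 27.0 mm.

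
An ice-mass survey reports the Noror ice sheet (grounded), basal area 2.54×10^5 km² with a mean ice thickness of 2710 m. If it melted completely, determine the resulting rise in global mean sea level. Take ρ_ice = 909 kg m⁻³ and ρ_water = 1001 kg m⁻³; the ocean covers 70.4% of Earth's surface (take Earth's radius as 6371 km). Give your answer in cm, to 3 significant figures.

≈ 174 cm

Noror: ice volume = 2.54×10^5 km² × 2710 m = 6.883×10^5 km³; 6.883×10^5 × (909/1001) = 6.251×10^5 km³ of water.
Spread over 3.59×10^14 m² of ocean, Δh = 6.251×10^14 / 3.59×10^14 = 1.74 m = 174 cm.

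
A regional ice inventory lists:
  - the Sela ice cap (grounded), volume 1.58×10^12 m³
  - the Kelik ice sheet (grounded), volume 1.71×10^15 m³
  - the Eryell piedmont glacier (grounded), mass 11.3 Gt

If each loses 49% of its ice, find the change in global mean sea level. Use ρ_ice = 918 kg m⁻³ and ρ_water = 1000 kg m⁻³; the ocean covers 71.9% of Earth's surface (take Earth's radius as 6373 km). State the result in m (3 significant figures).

≈ 2.10 m

Sela: 0.49 × 1.58×10^12 m³ × (918/1000) = 7.107×10^11 m³ of water.
Kelik: 0.49 × 1.71×10^15 m³ × (918/1000) = 7.692×10^14 m³ of water.
Eryell: 0.49 × 11.3 Gt = 5.537×10^12 kg; dividing by ρ_w = 1000 kg m⁻³ gives 5.537×10^9 m³ of water.
Total added water ≈ 7.699×10^14 m³ over 3.67×10^14 m² → Δh = 2.10 m.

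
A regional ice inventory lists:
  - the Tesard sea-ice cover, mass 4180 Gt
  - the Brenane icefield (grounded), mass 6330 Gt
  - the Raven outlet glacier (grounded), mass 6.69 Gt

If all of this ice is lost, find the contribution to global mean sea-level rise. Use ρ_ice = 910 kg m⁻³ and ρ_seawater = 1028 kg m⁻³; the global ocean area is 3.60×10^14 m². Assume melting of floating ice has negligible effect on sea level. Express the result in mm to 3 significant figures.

The Tesard sea-ice cover is floating and already displaces its own weight of water, so its melt adds essentially nothing to sea level.
Brenane: 6330 Gt = 6.330×10^15 kg; dividing by ρ_w = 1028 kg m⁻³ gives 6.158×10^12 m³ of water.
Raven: 6.69 Gt = 6.690×10^12 kg; dividing by ρ_w = 1028 kg m⁻³ gives 6.508×10^9 m³ of water.
Total added water ≈ 6.164×10^12 m³ over 3.60×10^14 m² → Δh = 0.0171 m = 17.1 mm.

≈ 17.1 mm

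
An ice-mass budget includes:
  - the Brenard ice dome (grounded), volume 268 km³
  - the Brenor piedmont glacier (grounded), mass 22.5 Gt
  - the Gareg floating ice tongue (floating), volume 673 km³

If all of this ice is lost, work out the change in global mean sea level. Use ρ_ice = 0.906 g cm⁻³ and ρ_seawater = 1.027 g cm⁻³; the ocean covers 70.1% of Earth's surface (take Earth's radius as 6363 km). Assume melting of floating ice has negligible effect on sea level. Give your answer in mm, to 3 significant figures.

Brenard: 268 km³ × (906/1027) = 236.4 km³ of water.
Brenor: 22.5 Gt = 2.250×10^13 kg; dividing by ρ_w = 1.027 g cm⁻³ = 1027 kg m⁻³ gives 2.191×10^10 m³ of water.
The Gareg floating ice tongue is floating and already displaces its own weight of water, so its melt adds essentially nothing to sea level.
Total added water ≈ 2.583×10^11 m³ over 3.57×10^14 m² → Δh = 7.24×10^-4 m = 0.724 mm.

≈ 0.724 mm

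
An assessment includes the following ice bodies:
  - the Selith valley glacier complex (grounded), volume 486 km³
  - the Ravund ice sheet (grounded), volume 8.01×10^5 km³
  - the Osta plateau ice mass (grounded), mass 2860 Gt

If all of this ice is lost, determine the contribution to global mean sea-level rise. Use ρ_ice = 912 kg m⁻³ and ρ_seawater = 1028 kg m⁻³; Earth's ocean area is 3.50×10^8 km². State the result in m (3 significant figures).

Selith: 486 km³ × (912/1028) = 431.2 km³ of water.
Ravund: 8.01×10^5 km³ × (912/1028) = 7.106×10^5 km³ of water.
Osta: 2860 Gt = 2.860×10^15 kg; dividing by ρ_w = 1028 kg m⁻³ gives 2.782×10^12 m³ of water.
Total added water ≈ 7.138×10^14 m³ over 3.50×10^14 m² → Δh = 2.04 m.

≈ 2.04 m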